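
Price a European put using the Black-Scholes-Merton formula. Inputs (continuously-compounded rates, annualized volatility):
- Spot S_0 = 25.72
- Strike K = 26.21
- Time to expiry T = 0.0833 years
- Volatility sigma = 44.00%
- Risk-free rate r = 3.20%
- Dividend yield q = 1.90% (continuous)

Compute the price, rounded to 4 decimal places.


Answer: Price = 1.5551

Derivation:
d1 = (ln(S/K) + (r - q + 0.5*sigma^2) * T) / (sigma * sqrt(T)) = -0.07658596
d2 = d1 - sigma * sqrt(T) = -0.20357762
exp(-rT) = 0.99733795; exp(-qT) = 0.99841855
P = K * exp(-rT) * N(-d2) - S_0 * exp(-qT) * N(-d1)
N(-d1) = 0.53052354; N(-d2) = 0.58065821
P = 26.2100 * 0.99733795 * 0.58065821 - 25.7200 * 0.99841855 * 0.53052354 = 1.5551


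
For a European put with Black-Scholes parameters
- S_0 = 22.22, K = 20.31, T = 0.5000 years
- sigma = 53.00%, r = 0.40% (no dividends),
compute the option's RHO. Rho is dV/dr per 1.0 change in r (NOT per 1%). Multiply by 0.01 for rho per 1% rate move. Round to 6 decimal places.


Answer: Rho = -4.833867

Derivation:
d1 = 0.4325476475; d2 = 0.0577810535
phi(d1) = 0.3633141954; exp(-qT) = 1.0000000000; exp(-rT) = 0.9980019987
N(-d2) = 0.4769615150
Rho = -K*T*exp(-rT)*N(-d2) = -20.3100 * 0.5000 * 0.9980019987 * 0.4769615150 = -4.833867


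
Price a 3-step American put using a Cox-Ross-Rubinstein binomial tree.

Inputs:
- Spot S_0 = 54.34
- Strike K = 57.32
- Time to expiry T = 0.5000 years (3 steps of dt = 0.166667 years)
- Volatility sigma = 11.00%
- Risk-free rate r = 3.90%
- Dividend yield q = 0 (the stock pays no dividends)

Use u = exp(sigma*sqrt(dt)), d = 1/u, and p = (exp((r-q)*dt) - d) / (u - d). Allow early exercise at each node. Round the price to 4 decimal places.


dt = T/N = 0.166667
u = exp(sigma*sqrt(dt)) = 1.045931; d = 1/u = 0.956086
p = (exp((r-q)*dt) - d) / (u - d) = 0.561358
Discount per step: exp(-r*dt) = 0.993521
Stock lattice S(k, i) with i counting down-moves:
  k=0: S(0,0) = 54.3400
  k=1: S(1,0) = 56.8359; S(1,1) = 51.9537
  k=2: S(2,0) = 59.4464; S(2,1) = 54.3400; S(2,2) = 49.6722
  k=3: S(3,0) = 62.1768; S(3,1) = 56.8359; S(3,2) = 51.9537; S(3,3) = 47.4909
Terminal payoffs V(N, i) = max(K - S_T, 0):
  V(3,0) = 0.000000; V(3,1) = 0.484114; V(3,2) = 5.366282; V(3,3) = 9.829074
Backward induction: V(k, i) = exp(-r*dt) * [p * V(k+1, i) + (1-p) * V(k+1, i+1)]; then take max(V_cont, immediate exercise) for American.
  V(2,0) = exp(-r*dt) * [p*0.000000 + (1-p)*0.484114] = 0.210977; exercise = 0.000000; V(2,0) = max -> 0.210977
  V(2,1) = exp(-r*dt) * [p*0.484114 + (1-p)*5.366282] = 2.608628; exercise = 2.980000; V(2,1) = max -> 2.980000
  V(2,2) = exp(-r*dt) * [p*5.366282 + (1-p)*9.829074] = 7.276400; exercise = 7.647772; V(2,2) = max -> 7.647772
  V(1,0) = exp(-r*dt) * [p*0.210977 + (1-p)*2.980000] = 1.416352; exercise = 0.484114; V(1,0) = max -> 1.416352
  V(1,1) = exp(-r*dt) * [p*2.980000 + (1-p)*7.647772] = 4.994910; exercise = 5.366282; V(1,1) = max -> 5.366282
  V(0,0) = exp(-r*dt) * [p*1.416352 + (1-p)*5.366282] = 3.128556; exercise = 2.980000; V(0,0) = max -> 3.128556

Answer: Price = V(0,0) = 3.1286


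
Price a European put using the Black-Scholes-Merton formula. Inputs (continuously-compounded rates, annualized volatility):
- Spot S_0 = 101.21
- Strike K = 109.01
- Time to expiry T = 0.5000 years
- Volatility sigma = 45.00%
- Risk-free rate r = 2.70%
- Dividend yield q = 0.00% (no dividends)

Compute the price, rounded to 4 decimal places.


Answer: Price = 16.6012

Derivation:
d1 = (ln(S/K) + (r - q + 0.5*sigma^2) * T) / (sigma * sqrt(T)) = -0.03179484
d2 = d1 - sigma * sqrt(T) = -0.34999289
exp(-rT) = 0.98659072; exp(-qT) = 1.00000000
P = K * exp(-rT) * N(-d2) - S_0 * exp(-qT) * N(-d1)
N(-d1) = 0.51268217; N(-d2) = 0.63682798
P = 109.0100 * 0.98659072 * 0.63682798 - 101.2100 * 1.00000000 * 0.51268217 = 16.6012


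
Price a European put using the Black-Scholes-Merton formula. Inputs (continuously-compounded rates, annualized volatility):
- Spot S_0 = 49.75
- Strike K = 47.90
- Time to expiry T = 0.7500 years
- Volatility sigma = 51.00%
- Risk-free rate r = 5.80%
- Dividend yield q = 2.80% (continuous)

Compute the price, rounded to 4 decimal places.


Answer: Price = 6.9134

Derivation:
d1 = (ln(S/K) + (r - q + 0.5*sigma^2) * T) / (sigma * sqrt(T)) = 0.35757783
d2 = d1 - sigma * sqrt(T) = -0.08409512
exp(-rT) = 0.95743255; exp(-qT) = 0.97921896
P = K * exp(-rT) * N(-d2) - S_0 * exp(-qT) * N(-d1)
N(-d1) = 0.36032963; N(-d2) = 0.53350960
P = 47.9000 * 0.95743255 * 0.53350960 - 49.7500 * 0.97921896 * 0.36032963 = 6.9134


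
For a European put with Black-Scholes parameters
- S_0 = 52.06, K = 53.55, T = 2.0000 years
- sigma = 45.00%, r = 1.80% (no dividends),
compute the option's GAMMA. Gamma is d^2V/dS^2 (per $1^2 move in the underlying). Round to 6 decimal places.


d1 = 0.3304248748; d2 = -0.3059712283
phi(d1) = 0.3777476752; exp(-qT) = 1.0000000000; exp(-rT) = 0.9646402935
Gamma = exp(-qT) * phi(d1) / (S * sigma * sqrt(T)) = 1.0000000000 * 0.3777476752 / (52.0600 * 0.4500 * 1.4142135624) = 0.011402

Answer: Gamma = 0.011402


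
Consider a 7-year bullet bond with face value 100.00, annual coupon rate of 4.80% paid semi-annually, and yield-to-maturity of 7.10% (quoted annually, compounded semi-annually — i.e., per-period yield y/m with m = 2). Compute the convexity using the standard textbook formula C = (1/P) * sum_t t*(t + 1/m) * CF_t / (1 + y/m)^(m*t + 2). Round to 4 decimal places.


Answer: Convexity = 39.2917

Derivation:
Coupon per period c = face * coupon_rate / m = 2.400000
Periods per year m = 2; per-period yield y/m = 0.035500
Number of cashflows N = 14
Cashflows (t years, CF_t, discount factor 1/(1+y/m)^(m*t), PV):
  t = 0.5000: CF_t = 2.400000, DF = 0.965717, PV = 2.317721
  t = 1.0000: CF_t = 2.400000, DF = 0.932609, PV = 2.238263
  t = 1.5000: CF_t = 2.400000, DF = 0.900637, PV = 2.161528
  t = 2.0000: CF_t = 2.400000, DF = 0.869760, PV = 2.087425
  t = 2.5000: CF_t = 2.400000, DF = 0.839942, PV = 2.015862
  t = 3.0000: CF_t = 2.400000, DF = 0.811147, PV = 1.946752
  t = 3.5000: CF_t = 2.400000, DF = 0.783338, PV = 1.880012
  t = 4.0000: CF_t = 2.400000, DF = 0.756483, PV = 1.815559
  t = 4.5000: CF_t = 2.400000, DF = 0.730549, PV = 1.753316
  t = 5.0000: CF_t = 2.400000, DF = 0.705503, PV = 1.693208
  t = 5.5000: CF_t = 2.400000, DF = 0.681316, PV = 1.635159
  t = 6.0000: CF_t = 2.400000, DF = 0.657959, PV = 1.579101
  t = 6.5000: CF_t = 2.400000, DF = 0.635402, PV = 1.524965
  t = 7.0000: CF_t = 102.400000, DF = 0.613619, PV = 62.834550
Price P = sum_t PV_t = 87.483421
Convexity numerator sum_t t*(t + 1/m) * CF_t / (1+y/m)^(m*t + 2):
  t = 0.5000: term = 1.080764
  t = 1.0000: term = 3.131137
  t = 1.5000: term = 6.047585
  t = 2.0000: term = 9.733760
  t = 2.5000: term = 14.100087
  t = 3.0000: term = 19.063372
  t = 3.5000: term = 24.546431
  t = 4.0000: term = 30.477737
  t = 4.5000: term = 36.791087
  t = 5.0000: term = 43.425287
  t = 5.5000: term = 50.323848
  t = 6.0000: term = 57.434706
  t = 6.5000: term = 64.709954
  t = 7.0000: term = 3076.504880
Convexity = (1/P) * sum = 3437.370634 / 87.483421 = 39.291680


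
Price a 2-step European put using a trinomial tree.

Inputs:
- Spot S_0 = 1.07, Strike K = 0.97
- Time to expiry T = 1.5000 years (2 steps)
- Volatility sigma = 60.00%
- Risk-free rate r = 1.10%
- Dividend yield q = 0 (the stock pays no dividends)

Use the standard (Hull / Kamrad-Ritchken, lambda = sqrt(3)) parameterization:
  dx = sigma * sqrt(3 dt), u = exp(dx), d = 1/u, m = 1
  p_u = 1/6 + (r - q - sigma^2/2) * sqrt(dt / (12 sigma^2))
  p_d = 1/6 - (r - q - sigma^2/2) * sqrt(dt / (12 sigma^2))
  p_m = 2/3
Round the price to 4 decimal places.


dt = T/N = 0.750000; dx = sigma*sqrt(3*dt) = 0.900000
u = exp(dx) = 2.459603; d = 1/u = 0.406570
p_u = 0.096250, p_m = 0.666667, p_d = 0.237083
Discount per step: exp(-r*dt) = 0.991784
Stock lattice S(k, j) with j the centered position index:
  k=0: S(0,+0) = 1.0700
  k=1: S(1,-1) = 0.4350; S(1,+0) = 1.0700; S(1,+1) = 2.6318
  k=2: S(2,-2) = 0.1769; S(2,-1) = 0.4350; S(2,+0) = 1.0700; S(2,+1) = 2.6318; S(2,+2) = 6.4731
Terminal payoffs V(N, j) = max(K - S_T, 0):
  V(2,-2) = 0.793130; V(2,-1) = 0.534970; V(2,+0) = 0.000000; V(2,+1) = 0.000000; V(2,+2) = 0.000000
Backward induction: V(k, j) = exp(-r*dt) * [p_u * V(k+1, j+1) + p_m * V(k+1, j) + p_d * V(k+1, j-1)]
  V(1,-1) = exp(-r*dt) * [p_u*0.000000 + p_m*0.534970 + p_d*0.793130] = 0.540210
  V(1,+0) = exp(-r*dt) * [p_u*0.000000 + p_m*0.000000 + p_d*0.534970] = 0.125791
  V(1,+1) = exp(-r*dt) * [p_u*0.000000 + p_m*0.000000 + p_d*0.000000] = 0.000000
  V(0,+0) = exp(-r*dt) * [p_u*0.000000 + p_m*0.125791 + p_d*0.540210] = 0.210194

Answer: Price = V(0,0) = 0.2102


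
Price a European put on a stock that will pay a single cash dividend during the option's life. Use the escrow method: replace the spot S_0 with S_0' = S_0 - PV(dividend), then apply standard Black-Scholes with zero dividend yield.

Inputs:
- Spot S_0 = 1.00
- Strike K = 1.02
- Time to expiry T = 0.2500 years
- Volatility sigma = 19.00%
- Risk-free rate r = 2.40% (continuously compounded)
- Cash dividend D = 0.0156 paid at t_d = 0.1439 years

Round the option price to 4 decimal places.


PV(D) = D * exp(-r * t_d) = 0.0156 * 0.99655236 = 0.01554622
S_0' = S_0 - PV(D) = 1.0000 - 0.01554622 = 0.98445378
d1 = (ln(S_0'/K) + (r + sigma^2/2)*T) / (sigma*sqrt(T)) = -0.26272057
d2 = d1 - sigma*sqrt(T) = -0.35772057
exp(-rT) = 0.99401796
N(-d1) = 0.60361702; N(-d2) = 0.63972378
P = K * exp(-rT) * N(-d2) - S_0' * N(-d1) = 1.0200 * 0.99401796 * 0.63972378 - 0.98445378 * 0.60361702 = 0.0544

Answer: Price = 0.0544


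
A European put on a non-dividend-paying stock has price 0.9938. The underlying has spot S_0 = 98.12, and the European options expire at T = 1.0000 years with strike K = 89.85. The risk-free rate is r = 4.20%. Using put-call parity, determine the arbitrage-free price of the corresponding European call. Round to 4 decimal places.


Put-call parity: C - P = S_0 * exp(-qT) - K * exp(-rT).
S_0 * exp(-qT) = 98.1200 * 1.00000000 = 98.12000000
K * exp(-rT) = 89.8500 * 0.95886978 = 86.15444978
C = P + S*exp(-qT) - K*exp(-rT)
C = 0.9938 + 98.12000000 - 86.15444978 = 12.9594

Answer: Call price = 12.9594


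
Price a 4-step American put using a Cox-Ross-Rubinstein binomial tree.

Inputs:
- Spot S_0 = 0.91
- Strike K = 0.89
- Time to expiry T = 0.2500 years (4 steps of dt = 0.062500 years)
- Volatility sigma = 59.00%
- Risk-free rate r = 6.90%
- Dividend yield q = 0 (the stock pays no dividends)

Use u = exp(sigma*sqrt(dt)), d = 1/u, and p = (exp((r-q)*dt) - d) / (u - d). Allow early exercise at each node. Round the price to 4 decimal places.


dt = T/N = 0.062500
u = exp(sigma*sqrt(dt)) = 1.158933; d = 1/u = 0.862862
p = (exp((r-q)*dt) - d) / (u - d) = 0.477789
Discount per step: exp(-r*dt) = 0.995697
Stock lattice S(k, i) with i counting down-moves:
  k=0: S(0,0) = 0.9100
  k=1: S(1,0) = 1.0546; S(1,1) = 0.7852
  k=2: S(2,0) = 1.2222; S(2,1) = 0.9100; S(2,2) = 0.6775
  k=3: S(3,0) = 1.4165; S(3,1) = 1.0546; S(3,2) = 0.7852; S(3,3) = 0.5846
  k=4: S(4,0) = 1.6416; S(4,1) = 1.2222; S(4,2) = 0.9100; S(4,3) = 0.6775; S(4,4) = 0.5044
Terminal payoffs V(N, i) = max(K - S_T, 0):
  V(4,0) = 0.000000; V(4,1) = 0.000000; V(4,2) = 0.000000; V(4,3) = 0.212476; V(4,4) = 0.385562
Backward induction: V(k, i) = exp(-r*dt) * [p * V(k+1, i) + (1-p) * V(k+1, i+1)]; then take max(V_cont, immediate exercise) for American.
  V(3,0) = exp(-r*dt) * [p*0.000000 + (1-p)*0.000000] = 0.000000; exercise = 0.000000; V(3,0) = max -> 0.000000
  V(3,1) = exp(-r*dt) * [p*0.000000 + (1-p)*0.000000] = 0.000000; exercise = 0.000000; V(3,1) = max -> 0.000000
  V(3,2) = exp(-r*dt) * [p*0.000000 + (1-p)*0.212476] = 0.110480; exercise = 0.104795; V(3,2) = max -> 0.110480
  V(3,3) = exp(-r*dt) * [p*0.212476 + (1-p)*0.385562] = 0.301560; exercise = 0.305390; V(3,3) = max -> 0.305390
  V(2,0) = exp(-r*dt) * [p*0.000000 + (1-p)*0.000000] = 0.000000; exercise = 0.000000; V(2,0) = max -> 0.000000
  V(2,1) = exp(-r*dt) * [p*0.000000 + (1-p)*0.110480] = 0.057446; exercise = 0.000000; V(2,1) = max -> 0.057446
  V(2,2) = exp(-r*dt) * [p*0.110480 + (1-p)*0.305390] = 0.211351; exercise = 0.212476; V(2,2) = max -> 0.212476
  V(1,0) = exp(-r*dt) * [p*0.000000 + (1-p)*0.057446] = 0.029870; exercise = 0.000000; V(1,0) = max -> 0.029870
  V(1,1) = exp(-r*dt) * [p*0.057446 + (1-p)*0.212476] = 0.137809; exercise = 0.104795; V(1,1) = max -> 0.137809
  V(0,0) = exp(-r*dt) * [p*0.029870 + (1-p)*0.137809] = 0.085866; exercise = 0.000000; V(0,0) = max -> 0.085866

Answer: Price = V(0,0) = 0.0859


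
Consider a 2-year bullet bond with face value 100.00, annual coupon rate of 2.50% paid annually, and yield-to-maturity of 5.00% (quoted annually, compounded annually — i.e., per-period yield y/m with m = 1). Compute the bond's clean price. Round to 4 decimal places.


Answer: Price = 95.3515

Derivation:
Coupon per period c = face * coupon_rate / m = 2.500000
Periods per year m = 1; per-period yield y/m = 0.050000
Number of cashflows N = 2
Cashflows (t years, CF_t, discount factor 1/(1+y/m)^(m*t), PV):
  t = 1.0000: CF_t = 2.500000, DF = 0.952381, PV = 2.380952
  t = 2.0000: CF_t = 102.500000, DF = 0.907029, PV = 92.970522
Price P = sum_t PV_t = 95.351474


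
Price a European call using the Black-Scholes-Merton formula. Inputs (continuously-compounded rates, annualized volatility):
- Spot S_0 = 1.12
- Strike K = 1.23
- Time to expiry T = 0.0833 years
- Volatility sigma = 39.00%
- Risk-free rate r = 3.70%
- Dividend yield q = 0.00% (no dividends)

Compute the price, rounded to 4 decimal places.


Answer: Price = 0.0157

Derivation:
d1 = (ln(S/K) + (r - q + 0.5*sigma^2) * T) / (sigma * sqrt(T)) = -0.74864812
d2 = d1 - sigma * sqrt(T) = -0.86120890
exp(-rT) = 0.99692264; exp(-qT) = 1.00000000
C = S_0 * exp(-qT) * N(d1) - K * exp(-rT) * N(d2)
N(d1) = 0.22703466; N(d2) = 0.19456150
C = 1.1200 * 1.00000000 * 0.22703466 - 1.2300 * 0.99692264 * 0.19456150 = 0.0157


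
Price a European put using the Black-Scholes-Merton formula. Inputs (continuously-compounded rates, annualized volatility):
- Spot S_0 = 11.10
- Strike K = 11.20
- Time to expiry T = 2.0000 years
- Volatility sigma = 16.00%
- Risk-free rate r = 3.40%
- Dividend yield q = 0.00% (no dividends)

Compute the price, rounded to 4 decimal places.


d1 = (ln(S/K) + (r - q + 0.5*sigma^2) * T) / (sigma * sqrt(T)) = 0.37402117
d2 = d1 - sigma * sqrt(T) = 0.14774700
exp(-rT) = 0.93426047; exp(-qT) = 1.00000000
P = K * exp(-rT) * N(-d2) - S_0 * exp(-qT) * N(-d1)
N(-d1) = 0.35419428; N(-d2) = 0.44127122
P = 11.2000 * 0.93426047 * 0.44127122 - 11.1000 * 1.00000000 * 0.35419428 = 0.6858

Answer: Price = 0.6858


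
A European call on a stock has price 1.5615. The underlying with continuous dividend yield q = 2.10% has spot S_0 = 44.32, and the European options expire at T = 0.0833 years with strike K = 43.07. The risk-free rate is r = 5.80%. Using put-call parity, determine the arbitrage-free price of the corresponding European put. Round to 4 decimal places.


Put-call parity: C - P = S_0 * exp(-qT) - K * exp(-rT).
S_0 * exp(-qT) = 44.3200 * 0.99825223 = 44.24253880
K * exp(-rT) = 43.0700 * 0.99518025 = 42.86241347
P = C - S*exp(-qT) + K*exp(-rT)
P = 1.5615 - 44.24253880 + 42.86241347 = 0.1814

Answer: Put price = 0.1814


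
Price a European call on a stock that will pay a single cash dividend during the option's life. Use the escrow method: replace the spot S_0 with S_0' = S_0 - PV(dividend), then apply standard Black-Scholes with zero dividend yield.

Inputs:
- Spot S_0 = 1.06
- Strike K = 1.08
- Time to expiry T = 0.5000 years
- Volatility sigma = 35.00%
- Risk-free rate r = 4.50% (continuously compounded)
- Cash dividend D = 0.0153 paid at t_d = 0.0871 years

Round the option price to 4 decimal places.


Answer: Price = 0.0979

Derivation:
PV(D) = D * exp(-r * t_d) = 0.0153 * 0.99608817 = 0.01524015
S_0' = S_0 - PV(D) = 1.0600 - 0.01524015 = 1.04475985
d1 = (ln(S_0'/K) + (r + sigma^2/2)*T) / (sigma*sqrt(T)) = 0.08061425
d2 = d1 - sigma*sqrt(T) = -0.16687312
exp(-rT) = 0.97775124
N(d1) = 0.53212564; N(d2) = 0.43373494
C = S_0' * N(d1) - K * exp(-rT) * N(d2) = 1.04475985 * 0.53212564 - 1.0800 * 0.97775124 * 0.43373494 = 0.0979


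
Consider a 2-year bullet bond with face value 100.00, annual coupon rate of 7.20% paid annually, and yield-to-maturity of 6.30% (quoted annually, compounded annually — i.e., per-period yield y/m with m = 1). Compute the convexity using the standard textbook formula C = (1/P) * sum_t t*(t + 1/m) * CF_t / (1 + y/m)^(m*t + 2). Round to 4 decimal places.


Answer: Convexity = 5.0740

Derivation:
Coupon per period c = face * coupon_rate / m = 7.200000
Periods per year m = 1; per-period yield y/m = 0.063000
Number of cashflows N = 2
Cashflows (t years, CF_t, discount factor 1/(1+y/m)^(m*t), PV):
  t = 1.0000: CF_t = 7.200000, DF = 0.940734, PV = 6.773283
  t = 2.0000: CF_t = 107.200000, DF = 0.884980, PV = 94.869859
Price P = sum_t PV_t = 101.643142
Convexity numerator sum_t t*(t + 1/m) * CF_t / (1+y/m)^(m*t + 2):
  t = 1.0000: term = 11.988441
  t = 2.0000: term = 503.747586
Convexity = (1/P) * sum = 515.736026 / 101.643142 = 5.073987


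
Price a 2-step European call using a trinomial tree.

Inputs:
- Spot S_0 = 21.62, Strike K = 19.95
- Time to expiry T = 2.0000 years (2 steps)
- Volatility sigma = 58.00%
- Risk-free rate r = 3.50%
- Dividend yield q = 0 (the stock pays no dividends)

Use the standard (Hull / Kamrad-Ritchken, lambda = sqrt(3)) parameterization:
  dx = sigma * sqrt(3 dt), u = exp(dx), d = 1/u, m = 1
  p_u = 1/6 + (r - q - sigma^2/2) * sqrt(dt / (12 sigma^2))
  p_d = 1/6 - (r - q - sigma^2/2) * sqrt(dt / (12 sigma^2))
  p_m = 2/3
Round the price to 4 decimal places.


Answer: Price = V(0,0) = 6.9695

Derivation:
dt = T/N = 1.000000; dx = sigma*sqrt(3*dt) = 1.004589
u = exp(dx) = 2.730786; d = 1/u = 0.366195
p_u = 0.100371, p_m = 0.666667, p_d = 0.232962
Discount per step: exp(-r*dt) = 0.965605
Stock lattice S(k, j) with j the centered position index:
  k=0: S(0,+0) = 21.6200
  k=1: S(1,-1) = 7.9171; S(1,+0) = 21.6200; S(1,+1) = 59.0396
  k=2: S(2,-2) = 2.8992; S(2,-1) = 7.9171; S(2,+0) = 21.6200; S(2,+1) = 59.0396; S(2,+2) = 161.2245
Terminal payoffs V(N, j) = max(S_T - K, 0):
  V(2,-2) = 0.000000; V(2,-1) = 0.000000; V(2,+0) = 1.670000; V(2,+1) = 39.089593; V(2,+2) = 141.274491
Backward induction: V(k, j) = exp(-r*dt) * [p_u * V(k+1, j+1) + p_m * V(k+1, j) + p_d * V(k+1, j-1)]
  V(1,-1) = exp(-r*dt) * [p_u*1.670000 + p_m*0.000000 + p_d*0.000000] = 0.161854
  V(1,+0) = exp(-r*dt) * [p_u*39.089593 + p_m*1.670000 + p_d*0.000000] = 4.863554
  V(1,+1) = exp(-r*dt) * [p_u*141.274491 + p_m*39.089593 + p_d*1.670000] = 39.231223
  V(0,+0) = exp(-r*dt) * [p_u*39.231223 + p_m*4.863554 + p_d*0.161854] = 6.969498


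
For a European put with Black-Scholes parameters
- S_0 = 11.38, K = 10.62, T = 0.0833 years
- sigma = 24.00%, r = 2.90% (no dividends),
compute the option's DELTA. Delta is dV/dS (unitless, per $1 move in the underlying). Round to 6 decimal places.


d1 = 1.0673466337; d2 = 0.9980784592
phi(d1) = 0.2256990168; exp(-qT) = 1.0000000000; exp(-rT) = 0.9975872155
N(-d1) = 0.1429076686
Delta = -exp(-qT) * N(-d1) = -1.0000000000 * 0.1429076686 = -0.142908

Answer: Delta = -0.142908


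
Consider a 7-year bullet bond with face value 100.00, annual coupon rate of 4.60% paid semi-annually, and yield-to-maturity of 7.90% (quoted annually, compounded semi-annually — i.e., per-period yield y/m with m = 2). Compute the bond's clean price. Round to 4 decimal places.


Coupon per period c = face * coupon_rate / m = 2.300000
Periods per year m = 2; per-period yield y/m = 0.039500
Number of cashflows N = 14
Cashflows (t years, CF_t, discount factor 1/(1+y/m)^(m*t), PV):
  t = 0.5000: CF_t = 2.300000, DF = 0.962001, PV = 2.212602
  t = 1.0000: CF_t = 2.300000, DF = 0.925446, PV = 2.128525
  t = 1.5000: CF_t = 2.300000, DF = 0.890280, PV = 2.047644
  t = 2.0000: CF_t = 2.300000, DF = 0.856450, PV = 1.969835
  t = 2.5000: CF_t = 2.300000, DF = 0.823906, PV = 1.894983
  t = 3.0000: CF_t = 2.300000, DF = 0.792598, PV = 1.822976
  t = 3.5000: CF_t = 2.300000, DF = 0.762480, PV = 1.753704
  t = 4.0000: CF_t = 2.300000, DF = 0.733507, PV = 1.687065
  t = 4.5000: CF_t = 2.300000, DF = 0.705634, PV = 1.622958
  t = 5.0000: CF_t = 2.300000, DF = 0.678821, PV = 1.561288
  t = 5.5000: CF_t = 2.300000, DF = 0.653026, PV = 1.501960
  t = 6.0000: CF_t = 2.300000, DF = 0.628212, PV = 1.444887
  t = 6.5000: CF_t = 2.300000, DF = 0.604340, PV = 1.389983
  t = 7.0000: CF_t = 102.300000, DF = 0.581376, PV = 59.474763
Price P = sum_t PV_t = 82.513174

Answer: Price = 82.5132


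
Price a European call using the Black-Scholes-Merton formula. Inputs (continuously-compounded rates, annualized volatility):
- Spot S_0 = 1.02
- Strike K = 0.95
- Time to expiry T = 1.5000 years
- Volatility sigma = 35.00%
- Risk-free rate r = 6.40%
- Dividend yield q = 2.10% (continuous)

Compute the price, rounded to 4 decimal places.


Answer: Price = 0.2274

Derivation:
d1 = (ln(S/K) + (r - q + 0.5*sigma^2) * T) / (sigma * sqrt(T)) = 0.53065494
d2 = d1 - sigma * sqrt(T) = 0.10199424
exp(-rT) = 0.90846402; exp(-qT) = 0.96899096
C = S_0 * exp(-qT) * N(d1) - K * exp(-rT) * N(d2)
N(d1) = 0.70217104; N(d2) = 0.54061938
C = 1.0200 * 0.96899096 * 0.70217104 - 0.9500 * 0.90846402 * 0.54061938 = 0.2274


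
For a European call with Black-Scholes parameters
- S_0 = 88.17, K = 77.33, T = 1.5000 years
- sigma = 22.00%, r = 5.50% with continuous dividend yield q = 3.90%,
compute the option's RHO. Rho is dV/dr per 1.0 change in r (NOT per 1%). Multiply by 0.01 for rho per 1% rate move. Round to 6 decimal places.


d1 = 0.7106667124; d2 = 0.4412228407
phi(d1) = 0.3099134788; exp(-qT) = 0.9431782404; exp(-rT) = 0.9208114379
N(d2) = 0.6704741604
Rho = K*T*exp(-rT)*N(d2) = 77.3300 * 1.5000 * 0.9208114379 * 0.6704741604 = 71.613025

Answer: Rho = 71.613025


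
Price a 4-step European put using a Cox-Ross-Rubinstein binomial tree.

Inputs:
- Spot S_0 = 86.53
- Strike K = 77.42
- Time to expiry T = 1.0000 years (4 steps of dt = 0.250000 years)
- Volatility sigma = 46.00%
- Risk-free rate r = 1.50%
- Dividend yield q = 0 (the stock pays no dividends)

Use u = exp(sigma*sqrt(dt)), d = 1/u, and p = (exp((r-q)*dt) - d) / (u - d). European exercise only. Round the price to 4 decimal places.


dt = T/N = 0.250000
u = exp(sigma*sqrt(dt)) = 1.258600; d = 1/u = 0.794534
p = (exp((r-q)*dt) - d) / (u - d) = 0.450848
Discount per step: exp(-r*dt) = 0.996257
Stock lattice S(k, i) with i counting down-moves:
  k=0: S(0,0) = 86.5300
  k=1: S(1,0) = 108.9067; S(1,1) = 68.7510
  k=2: S(2,0) = 137.0699; S(2,1) = 86.5300; S(2,2) = 54.6250
  k=3: S(3,0) = 172.5162; S(3,1) = 108.9067; S(3,2) = 68.7510; S(3,3) = 43.4014
  k=4: S(4,0) = 217.1289; S(4,1) = 137.0699; S(4,2) = 86.5300; S(4,3) = 54.6250; S(4,4) = 34.4839
Terminal payoffs V(N, i) = max(K - S_T, 0):
  V(4,0) = 0.000000; V(4,1) = 0.000000; V(4,2) = 0.000000; V(4,3) = 22.795026; V(4,4) = 42.936147
Backward induction: V(k, i) = exp(-r*dt) * [p * V(k+1, i) + (1-p) * V(k+1, i+1)].
  V(3,0) = exp(-r*dt) * [p*0.000000 + (1-p)*0.000000] = 0.000000
  V(3,1) = exp(-r*dt) * [p*0.000000 + (1-p)*0.000000] = 0.000000
  V(3,2) = exp(-r*dt) * [p*0.000000 + (1-p)*22.795026] = 12.471079
  V(3,3) = exp(-r*dt) * [p*22.795026 + (1-p)*42.936147] = 33.728841
  V(2,0) = exp(-r*dt) * [p*0.000000 + (1-p)*0.000000] = 0.000000
  V(2,1) = exp(-r*dt) * [p*0.000000 + (1-p)*12.471079] = 6.822883
  V(2,2) = exp(-r*dt) * [p*12.471079 + (1-p)*33.728841] = 24.054447
  V(1,0) = exp(-r*dt) * [p*0.000000 + (1-p)*6.822883] = 3.732775
  V(1,1) = exp(-r*dt) * [p*6.822883 + (1-p)*24.054447] = 16.224673
  V(0,0) = exp(-r*dt) * [p*3.732775 + (1-p)*16.224673] = 10.553077

Answer: Price = V(0,0) = 10.5531


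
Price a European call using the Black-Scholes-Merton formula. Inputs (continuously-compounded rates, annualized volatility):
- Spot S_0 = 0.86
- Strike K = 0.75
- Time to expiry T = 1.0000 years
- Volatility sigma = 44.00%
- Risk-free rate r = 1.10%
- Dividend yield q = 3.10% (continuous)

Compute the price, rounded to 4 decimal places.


Answer: Price = 0.1879

Derivation:
d1 = (ln(S/K) + (r - q + 0.5*sigma^2) * T) / (sigma * sqrt(T)) = 0.48558905
d2 = d1 - sigma * sqrt(T) = 0.04558905
exp(-rT) = 0.98906028; exp(-qT) = 0.96947557
C = S_0 * exp(-qT) * N(d1) - K * exp(-rT) * N(d2)
N(d1) = 0.68637072; N(d2) = 0.51818110
C = 0.8600 * 0.96947557 * 0.68637072 - 0.7500 * 0.98906028 * 0.51818110 = 0.1879


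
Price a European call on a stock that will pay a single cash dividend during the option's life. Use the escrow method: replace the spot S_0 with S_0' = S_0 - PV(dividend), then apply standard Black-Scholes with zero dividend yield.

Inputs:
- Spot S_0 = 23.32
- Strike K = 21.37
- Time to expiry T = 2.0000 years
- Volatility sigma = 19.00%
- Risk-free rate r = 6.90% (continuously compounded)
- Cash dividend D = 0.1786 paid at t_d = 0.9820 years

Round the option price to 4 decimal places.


Answer: Price = 5.1909

Derivation:
PV(D) = D * exp(-r * t_d) = 0.1786 * 0.93448659 = 0.16689931
S_0' = S_0 - PV(D) = 23.3200 - 0.16689931 = 23.15310069
d1 = (ln(S_0'/K) + (r + sigma^2/2)*T) / (sigma*sqrt(T)) = 0.94618569
d2 = d1 - sigma*sqrt(T) = 0.67748512
exp(-rT) = 0.87109869
N(d1) = 0.82797306; N(d2) = 0.75095089
C = S_0' * N(d1) - K * exp(-rT) * N(d2) = 23.15310069 * 0.82797306 - 21.3700 * 0.87109869 * 0.75095089 = 5.1909


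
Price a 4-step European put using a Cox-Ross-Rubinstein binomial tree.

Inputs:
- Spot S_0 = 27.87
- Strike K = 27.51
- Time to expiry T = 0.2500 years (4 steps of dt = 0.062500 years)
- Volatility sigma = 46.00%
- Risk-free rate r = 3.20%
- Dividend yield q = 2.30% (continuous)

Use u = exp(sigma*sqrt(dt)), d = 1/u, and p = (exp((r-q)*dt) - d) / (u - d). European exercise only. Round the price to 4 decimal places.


dt = T/N = 0.062500
u = exp(sigma*sqrt(dt)) = 1.121873; d = 1/u = 0.891366
p = (exp((r-q)*dt) - d) / (u - d) = 0.473723
Discount per step: exp(-r*dt) = 0.998002
Stock lattice S(k, i) with i counting down-moves:
  k=0: S(0,0) = 27.8700
  k=1: S(1,0) = 31.2666; S(1,1) = 24.8424
  k=2: S(2,0) = 35.0772; S(2,1) = 27.8700; S(2,2) = 22.1437
  k=3: S(3,0) = 39.3522; S(3,1) = 31.2666; S(3,2) = 24.8424; S(3,3) = 19.7381
  k=4: S(4,0) = 44.1481; S(4,1) = 35.0772; S(4,2) = 27.8700; S(4,3) = 22.1437; S(4,4) = 17.5939
Terminal payoffs V(N, i) = max(K - S_T, 0):
  V(4,0) = 0.000000; V(4,1) = 0.000000; V(4,2) = 0.000000; V(4,3) = 5.366348; V(4,4) = 9.916125
Backward induction: V(k, i) = exp(-r*dt) * [p * V(k+1, i) + (1-p) * V(k+1, i+1)].
  V(3,0) = exp(-r*dt) * [p*0.000000 + (1-p)*0.000000] = 0.000000
  V(3,1) = exp(-r*dt) * [p*0.000000 + (1-p)*0.000000] = 0.000000
  V(3,2) = exp(-r*dt) * [p*0.000000 + (1-p)*5.366348] = 2.818545
  V(3,3) = exp(-r*dt) * [p*5.366348 + (1-p)*9.916125] = 7.745287
  V(2,0) = exp(-r*dt) * [p*0.000000 + (1-p)*0.000000] = 0.000000
  V(2,1) = exp(-r*dt) * [p*0.000000 + (1-p)*2.818545] = 1.480373
  V(2,2) = exp(-r*dt) * [p*2.818545 + (1-p)*7.745287] = 5.400566
  V(1,0) = exp(-r*dt) * [p*0.000000 + (1-p)*1.480373] = 0.777530
  V(1,1) = exp(-r*dt) * [p*1.480373 + (1-p)*5.400566] = 3.536402
  V(0,0) = exp(-r*dt) * [p*0.777530 + (1-p)*3.536402] = 2.225008

Answer: Price = V(0,0) = 2.2250


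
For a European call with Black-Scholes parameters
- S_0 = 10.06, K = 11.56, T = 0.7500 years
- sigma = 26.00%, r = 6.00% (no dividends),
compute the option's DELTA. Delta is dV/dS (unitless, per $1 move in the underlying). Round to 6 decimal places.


d1 = -0.3048129565; d2 = -0.5299795615
phi(d1) = 0.3808331210; exp(-qT) = 1.0000000000; exp(-rT) = 0.9559974818
N(d1) = 0.3802543065
Delta = exp(-qT) * N(d1) = 1.0000000000 * 0.3802543065 = 0.380254

Answer: Delta = 0.380254


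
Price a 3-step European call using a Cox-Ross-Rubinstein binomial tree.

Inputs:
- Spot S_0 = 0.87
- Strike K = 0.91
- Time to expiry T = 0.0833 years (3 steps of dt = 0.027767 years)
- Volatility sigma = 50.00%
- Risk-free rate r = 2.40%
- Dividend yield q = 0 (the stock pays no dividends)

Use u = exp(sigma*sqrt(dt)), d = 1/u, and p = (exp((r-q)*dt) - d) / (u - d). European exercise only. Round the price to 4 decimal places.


Answer: Price = V(0,0) = 0.0362

Derivation:
dt = T/N = 0.027767
u = exp(sigma*sqrt(dt)) = 1.086886; d = 1/u = 0.920060
p = (exp((r-q)*dt) - d) / (u - d) = 0.483179
Discount per step: exp(-r*dt) = 0.999334
Stock lattice S(k, i) with i counting down-moves:
  k=0: S(0,0) = 0.8700
  k=1: S(1,0) = 0.9456; S(1,1) = 0.8005
  k=2: S(2,0) = 1.0277; S(2,1) = 0.8700; S(2,2) = 0.7365
  k=3: S(3,0) = 1.1170; S(3,1) = 0.9456; S(3,2) = 0.8005; S(3,3) = 0.6776
Terminal payoffs V(N, i) = max(S_T - K, 0):
  V(3,0) = 0.207046; V(3,1) = 0.035591; V(3,2) = 0.000000; V(3,3) = 0.000000
Backward induction: V(k, i) = exp(-r*dt) * [p * V(k+1, i) + (1-p) * V(k+1, i+1)].
  V(2,0) = exp(-r*dt) * [p*0.207046 + (1-p)*0.035591] = 0.118356
  V(2,1) = exp(-r*dt) * [p*0.035591 + (1-p)*0.000000] = 0.017185
  V(2,2) = exp(-r*dt) * [p*0.000000 + (1-p)*0.000000] = 0.000000
  V(1,0) = exp(-r*dt) * [p*0.118356 + (1-p)*0.017185] = 0.066025
  V(1,1) = exp(-r*dt) * [p*0.017185 + (1-p)*0.000000] = 0.008298
  V(0,0) = exp(-r*dt) * [p*0.066025 + (1-p)*0.008298] = 0.036166


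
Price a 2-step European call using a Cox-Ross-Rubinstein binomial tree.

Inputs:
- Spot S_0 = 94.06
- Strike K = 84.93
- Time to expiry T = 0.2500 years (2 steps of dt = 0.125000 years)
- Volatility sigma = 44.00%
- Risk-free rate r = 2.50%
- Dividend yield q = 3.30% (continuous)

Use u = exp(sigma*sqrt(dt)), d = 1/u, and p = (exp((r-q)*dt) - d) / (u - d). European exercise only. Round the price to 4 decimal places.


dt = T/N = 0.125000
u = exp(sigma*sqrt(dt)) = 1.168316; d = 1/u = 0.855933
p = (exp((r-q)*dt) - d) / (u - d) = 0.457988
Discount per step: exp(-r*dt) = 0.996880
Stock lattice S(k, i) with i counting down-moves:
  k=0: S(0,0) = 94.0600
  k=1: S(1,0) = 109.8918; S(1,1) = 80.5090
  k=2: S(2,0) = 128.3884; S(2,1) = 94.0600; S(2,2) = 68.9103
Terminal payoffs V(N, i) = max(S_T - K, 0):
  V(2,0) = 43.458376; V(2,1) = 9.130000; V(2,2) = 0.000000
Backward induction: V(k, i) = exp(-r*dt) * [p * V(k+1, i) + (1-p) * V(k+1, i+1)].
  V(1,0) = exp(-r*dt) * [p*43.458376 + (1-p)*9.130000] = 24.774435
  V(1,1) = exp(-r*dt) * [p*9.130000 + (1-p)*0.000000] = 4.168382
  V(0,0) = exp(-r*dt) * [p*24.774435 + (1-p)*4.168382] = 13.563251

Answer: Price = V(0,0) = 13.5633


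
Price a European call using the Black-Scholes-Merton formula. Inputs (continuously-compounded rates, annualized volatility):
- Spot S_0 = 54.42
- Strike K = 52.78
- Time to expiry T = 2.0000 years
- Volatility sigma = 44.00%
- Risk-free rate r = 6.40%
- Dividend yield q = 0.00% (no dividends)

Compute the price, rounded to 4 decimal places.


d1 = (ln(S/K) + (r - q + 0.5*sigma^2) * T) / (sigma * sqrt(T)) = 0.56600588
d2 = d1 - sigma * sqrt(T) = -0.05624809
exp(-rT) = 0.87985338; exp(-qT) = 1.00000000
C = S_0 * exp(-qT) * N(d1) - K * exp(-rT) * N(d2)
N(d1) = 0.71430511; N(d2) = 0.47757209
C = 54.4200 * 1.00000000 * 0.71430511 - 52.7800 * 0.87985338 * 0.47757209 = 16.6947

Answer: Price = 16.6947


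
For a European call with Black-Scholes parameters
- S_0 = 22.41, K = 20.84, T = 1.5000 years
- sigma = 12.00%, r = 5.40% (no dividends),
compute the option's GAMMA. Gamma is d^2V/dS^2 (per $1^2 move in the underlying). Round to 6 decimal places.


Answer: Gamma = 0.064777

Derivation:
d1 = 1.1188253350; d2 = 0.9718559505
phi(d1) = 0.2133495031; exp(-qT) = 1.0000000000; exp(-rT) = 0.9221936914
Gamma = exp(-qT) * phi(d1) / (S * sigma * sqrt(T)) = 1.0000000000 * 0.2133495031 / (22.4100 * 0.1200 * 1.2247448714) = 0.064777


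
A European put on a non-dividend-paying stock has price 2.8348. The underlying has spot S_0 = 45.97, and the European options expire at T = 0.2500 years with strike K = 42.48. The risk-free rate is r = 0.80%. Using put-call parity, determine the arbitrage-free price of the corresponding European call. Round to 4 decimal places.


Answer: Call price = 6.4097

Derivation:
Put-call parity: C - P = S_0 * exp(-qT) - K * exp(-rT).
S_0 * exp(-qT) = 45.9700 * 1.00000000 = 45.97000000
K * exp(-rT) = 42.4800 * 0.99800200 = 42.39512490
C = P + S*exp(-qT) - K*exp(-rT)
C = 2.8348 + 45.97000000 - 42.39512490 = 6.4097


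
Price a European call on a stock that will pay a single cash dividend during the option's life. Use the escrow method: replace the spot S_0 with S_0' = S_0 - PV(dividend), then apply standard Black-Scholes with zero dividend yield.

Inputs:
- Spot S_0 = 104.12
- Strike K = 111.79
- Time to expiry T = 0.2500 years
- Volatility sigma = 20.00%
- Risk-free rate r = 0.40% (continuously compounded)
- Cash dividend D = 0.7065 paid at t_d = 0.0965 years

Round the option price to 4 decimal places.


PV(D) = D * exp(-r * t_d) = 0.7065 * 0.99961407 = 0.70622734
S_0' = S_0 - PV(D) = 104.1200 - 0.70622734 = 103.41377266
d1 = (ln(S_0'/K) + (r + sigma^2/2)*T) / (sigma*sqrt(T)) = -0.71883960
d2 = d1 - sigma*sqrt(T) = -0.81883960
exp(-rT) = 0.99900050
N(d1) = 0.23611988; N(d2) = 0.20643897
C = S_0' * N(d1) - K * exp(-rT) * N(d2) = 103.41377266 * 0.23611988 - 111.7900 * 0.99900050 * 0.20643897 = 1.3633

Answer: Price = 1.3633


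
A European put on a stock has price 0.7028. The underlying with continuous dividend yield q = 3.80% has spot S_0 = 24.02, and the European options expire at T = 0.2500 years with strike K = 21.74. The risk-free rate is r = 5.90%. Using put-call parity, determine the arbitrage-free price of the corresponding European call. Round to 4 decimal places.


Answer: Call price = 3.0740

Derivation:
Put-call parity: C - P = S_0 * exp(-qT) - K * exp(-rT).
S_0 * exp(-qT) = 24.0200 * 0.99054498 = 23.79289048
K * exp(-rT) = 21.7400 * 0.98535825 = 21.42168832
C = P + S*exp(-qT) - K*exp(-rT)
C = 0.7028 + 23.79289048 - 21.42168832 = 3.0740


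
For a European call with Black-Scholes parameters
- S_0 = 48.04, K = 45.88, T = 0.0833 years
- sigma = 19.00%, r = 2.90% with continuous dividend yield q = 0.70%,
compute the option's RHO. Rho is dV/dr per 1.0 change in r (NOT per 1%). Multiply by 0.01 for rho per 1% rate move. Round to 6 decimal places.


d1 = 0.8997683258; d2 = 0.8449310210
phi(d1) = 0.2661407291; exp(-qT) = 0.9994170700; exp(-rT) = 0.9975872155
N(d2) = 0.8009253234
Rho = K*T*exp(-rT)*N(d2) = 45.8800 * 0.0833 * 0.9975872155 * 0.8009253234 = 3.053594

Answer: Rho = 3.053594


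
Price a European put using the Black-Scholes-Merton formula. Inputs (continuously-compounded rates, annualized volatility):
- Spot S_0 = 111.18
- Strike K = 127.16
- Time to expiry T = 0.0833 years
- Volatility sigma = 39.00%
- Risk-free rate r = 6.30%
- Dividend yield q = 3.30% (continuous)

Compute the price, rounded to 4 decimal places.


d1 = (ln(S/K) + (r - q + 0.5*sigma^2) * T) / (sigma * sqrt(T)) = -1.11461255
d2 = d1 - sigma * sqrt(T) = -1.22717333
exp(-rT) = 0.99476585; exp(-qT) = 0.99725487
P = K * exp(-rT) * N(-d2) - S_0 * exp(-qT) * N(-d1)
N(-d1) = 0.86749175; N(-d2) = 0.89012127
P = 127.1600 * 0.99476585 * 0.89012127 - 111.1800 * 0.99725487 * 0.86749175 = 16.4124

Answer: Price = 16.4124


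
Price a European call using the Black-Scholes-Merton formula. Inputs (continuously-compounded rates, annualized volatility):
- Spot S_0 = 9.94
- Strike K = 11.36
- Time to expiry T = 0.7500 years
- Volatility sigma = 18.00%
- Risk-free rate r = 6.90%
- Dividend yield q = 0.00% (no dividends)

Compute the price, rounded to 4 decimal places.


Answer: Price = 0.3067

Derivation:
d1 = (ln(S/K) + (r - q + 0.5*sigma^2) * T) / (sigma * sqrt(T)) = -0.44668559
d2 = d1 - sigma * sqrt(T) = -0.60257016
exp(-rT) = 0.94956623; exp(-qT) = 1.00000000
C = S_0 * exp(-qT) * N(d1) - K * exp(-rT) * N(d2)
N(d1) = 0.32755104; N(d2) = 0.27339734
C = 9.9400 * 1.00000000 * 0.32755104 - 11.3600 * 0.94956623 * 0.27339734 = 0.3067


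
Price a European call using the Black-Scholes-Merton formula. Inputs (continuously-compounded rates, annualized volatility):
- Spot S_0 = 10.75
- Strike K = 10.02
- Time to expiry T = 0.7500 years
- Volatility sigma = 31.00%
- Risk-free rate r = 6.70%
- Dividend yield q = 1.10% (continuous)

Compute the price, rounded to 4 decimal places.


d1 = (ln(S/K) + (r - q + 0.5*sigma^2) * T) / (sigma * sqrt(T)) = 0.55261792
d2 = d1 - sigma * sqrt(T) = 0.28415005
exp(-rT) = 0.95099165; exp(-qT) = 0.99178394
C = S_0 * exp(-qT) * N(d1) - K * exp(-rT) * N(d2)
N(d1) = 0.70973747; N(d2) = 0.61185230
C = 10.7500 * 0.99178394 * 0.70973747 - 10.0200 * 0.95099165 * 0.61185230 = 1.7367

Answer: Price = 1.7367


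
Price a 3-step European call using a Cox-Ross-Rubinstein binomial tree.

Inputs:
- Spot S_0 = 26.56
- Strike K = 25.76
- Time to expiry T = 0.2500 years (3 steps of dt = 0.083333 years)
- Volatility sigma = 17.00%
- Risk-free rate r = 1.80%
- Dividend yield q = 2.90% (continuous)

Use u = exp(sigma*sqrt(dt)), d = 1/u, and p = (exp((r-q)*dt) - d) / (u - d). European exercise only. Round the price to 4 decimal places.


Answer: Price = V(0,0) = 1.3079

Derivation:
dt = T/N = 0.083333
u = exp(sigma*sqrt(dt)) = 1.050299; d = 1/u = 0.952110
p = (exp((r-q)*dt) - d) / (u - d) = 0.478402
Discount per step: exp(-r*dt) = 0.998501
Stock lattice S(k, i) with i counting down-moves:
  k=0: S(0,0) = 26.5600
  k=1: S(1,0) = 27.8959; S(1,1) = 25.2880
  k=2: S(2,0) = 29.2991; S(2,1) = 26.5600; S(2,2) = 24.0770
  k=3: S(3,0) = 30.7728; S(3,1) = 27.8959; S(3,2) = 25.2880; S(3,3) = 22.9239
Terminal payoffs V(N, i) = max(S_T - K, 0):
  V(3,0) = 5.012783; V(3,1) = 2.135938; V(3,2) = 0.000000; V(3,3) = 0.000000
Backward induction: V(k, i) = exp(-r*dt) * [p * V(k+1, i) + (1-p) * V(k+1, i+1)].
  V(2,0) = exp(-r*dt) * [p*5.012783 + (1-p)*2.135938] = 3.506963
  V(2,1) = exp(-r*dt) * [p*2.135938 + (1-p)*0.000000] = 1.020306
  V(2,2) = exp(-r*dt) * [p*0.000000 + (1-p)*0.000000] = 0.000000
  V(1,0) = exp(-r*dt) * [p*3.506963 + (1-p)*1.020306] = 2.206616
  V(1,1) = exp(-r*dt) * [p*1.020306 + (1-p)*0.000000] = 0.487385
  V(0,0) = exp(-r*dt) * [p*2.206616 + (1-p)*0.487385] = 1.307906


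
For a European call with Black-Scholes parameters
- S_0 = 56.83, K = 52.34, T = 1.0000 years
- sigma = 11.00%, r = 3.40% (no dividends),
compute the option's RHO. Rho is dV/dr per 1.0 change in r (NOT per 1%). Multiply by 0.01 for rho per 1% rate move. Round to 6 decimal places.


d1 = 1.1123041655; d2 = 1.0023041655
phi(d1) = 0.2149072345; exp(-qT) = 1.0000000000; exp(-rT) = 0.9665715046
N(d2) = 0.8419016443
Rho = K*T*exp(-rT)*N(d2) = 52.3400 * 1.0000 * 0.9665715046 * 0.8419016443 = 42.592101

Answer: Rho = 42.592101


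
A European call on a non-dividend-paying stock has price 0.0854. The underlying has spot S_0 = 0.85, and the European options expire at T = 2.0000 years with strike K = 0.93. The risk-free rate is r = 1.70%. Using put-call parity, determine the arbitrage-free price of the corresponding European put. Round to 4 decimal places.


Answer: Put price = 0.1343

Derivation:
Put-call parity: C - P = S_0 * exp(-qT) - K * exp(-rT).
S_0 * exp(-qT) = 0.8500 * 1.00000000 = 0.85000000
K * exp(-rT) = 0.9300 * 0.96657150 = 0.89891150
P = C - S*exp(-qT) + K*exp(-rT)
P = 0.0854 - 0.85000000 + 0.89891150 = 0.1343


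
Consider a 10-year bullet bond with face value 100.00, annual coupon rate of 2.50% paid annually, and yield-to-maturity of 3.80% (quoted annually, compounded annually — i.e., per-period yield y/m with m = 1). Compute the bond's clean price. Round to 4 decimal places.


Coupon per period c = face * coupon_rate / m = 2.500000
Periods per year m = 1; per-period yield y/m = 0.038000
Number of cashflows N = 10
Cashflows (t years, CF_t, discount factor 1/(1+y/m)^(m*t), PV):
  t = 1.0000: CF_t = 2.500000, DF = 0.963391, PV = 2.408478
  t = 2.0000: CF_t = 2.500000, DF = 0.928122, PV = 2.320306
  t = 3.0000: CF_t = 2.500000, DF = 0.894145, PV = 2.235362
  t = 4.0000: CF_t = 2.500000, DF = 0.861411, PV = 2.153528
  t = 5.0000: CF_t = 2.500000, DF = 0.829876, PV = 2.074690
  t = 6.0000: CF_t = 2.500000, DF = 0.799495, PV = 1.998738
  t = 7.0000: CF_t = 2.500000, DF = 0.770227, PV = 1.925567
  t = 8.0000: CF_t = 2.500000, DF = 0.742030, PV = 1.855074
  t = 9.0000: CF_t = 2.500000, DF = 0.714865, PV = 1.787162
  t = 10.0000: CF_t = 102.500000, DF = 0.688694, PV = 70.591162
Price P = sum_t PV_t = 89.350067

Answer: Price = 89.3501


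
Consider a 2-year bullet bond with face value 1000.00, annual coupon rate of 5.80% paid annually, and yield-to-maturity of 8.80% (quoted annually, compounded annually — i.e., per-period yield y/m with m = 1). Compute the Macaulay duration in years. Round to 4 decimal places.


Answer: Macaulay duration = 1.9437 years

Derivation:
Coupon per period c = face * coupon_rate / m = 58.000000
Periods per year m = 1; per-period yield y/m = 0.088000
Number of cashflows N = 2
Cashflows (t years, CF_t, discount factor 1/(1+y/m)^(m*t), PV):
  t = 1.0000: CF_t = 58.000000, DF = 0.919118, PV = 53.308824
  t = 2.0000: CF_t = 1058.000000, DF = 0.844777, PV = 893.774330
Price P = sum_t PV_t = 947.083153
Macaulay numerator sum_t t * PV_t:
  t * PV_t at t = 1.0000: 53.308824
  t * PV_t at t = 2.0000: 1787.548659
Macaulay duration D = (sum_t t * PV_t) / P = 1840.857483 / 947.083153 = 1.943713
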